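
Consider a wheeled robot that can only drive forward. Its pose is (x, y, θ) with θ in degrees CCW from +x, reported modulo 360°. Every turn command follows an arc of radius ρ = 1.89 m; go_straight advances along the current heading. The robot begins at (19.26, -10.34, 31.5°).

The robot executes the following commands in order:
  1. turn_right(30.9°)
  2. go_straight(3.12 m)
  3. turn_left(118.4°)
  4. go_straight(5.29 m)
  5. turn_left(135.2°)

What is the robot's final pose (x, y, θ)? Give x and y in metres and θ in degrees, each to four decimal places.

set_pose: (x, y, θ) = (19.2600, -10.3400, 31.5000°), ρ = 1.89
turn_right(30.9°): centre at ρ to the right, rotate −30.9° → (20.2277, -10.0616, 0.6000°)
go_straight(3.12): x += 3.12·cos θ, y += 3.12·sin θ → (23.3476, -10.0289, 0.6000°)
turn_left(118.4°): centre at ρ to the left, rotate +118.4° → (24.9808, -7.2227, 119.0000°)
go_straight(5.29): x += 5.29·cos θ, y += 5.29·sin θ → (22.4162, -2.5960, 119.0000°)
turn_left(135.2°): centre at ρ to the left, rotate +135.2° → (18.9445, -2.9977, 254.2000°)

(18.9445, -2.9977, 254.2000°)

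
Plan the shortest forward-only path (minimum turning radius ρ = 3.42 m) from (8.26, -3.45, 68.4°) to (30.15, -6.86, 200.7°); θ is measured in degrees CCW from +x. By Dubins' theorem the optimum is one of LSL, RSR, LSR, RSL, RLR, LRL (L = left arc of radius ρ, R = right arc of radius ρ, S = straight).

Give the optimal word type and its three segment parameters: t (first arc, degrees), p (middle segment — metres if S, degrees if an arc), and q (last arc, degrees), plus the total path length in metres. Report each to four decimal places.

Let ψ = atan2(Δy, Δx) = atan2(-3.41, 21.89) = -8.8543° be the start→goal bearing.
Normalize: d = |goal − start| / ρ = 22.154011/3.42 = 6.477781, α = (θ_start − ψ) mod 360° = 77.2543° = 1.348342 rad, β = (θ_goal − ψ) mod 360° = 209.5543° = 3.657413 rad.
Common terms: sin α = 0.975359, cos α = 0.220624, sin β = -0.493248, cos β = -0.869889, cos(α−β) = -0.673013, d² = 41.961646. Work in radians in the unit-radius frame; every candidate has L = ρ·(t + p + q).
LSL: p² = 2 + d² − 2cos(α−β) + 2d(sin α − sin β) = 64.334303; p = √p² = 8.020867; φ = atan2(cos β − cos α, d + sin α − sin β) = -0.136382 rad; t = (φ − α) mod 2π = 4.798461 rad, q = (β − φ) mod 2π = 3.793794 rad → L = 3.42·(4.798461 + 8.020867 + 3.793794) = 3.42·16.613123 = 56.816879 m
RSR: p² = 2 + d² − 2cos(α−β) + 2d(sin β − sin α) = 26.281039; p = √p² = 5.126504; φ = atan2(cos α − cos β, d − sin α + sin β) = 0.214358 rad; t = (α − φ) mod 2π = 1.133984 rad, q = (φ − β) mod 2π = 2.840131 rad → L = 3.42·(1.133984 + 5.126504 + 2.840131) = 3.42·9.100618 = 31.124115 m
LSR: p² = d² − 2 + 2cos(α−β) + 2d(sin α + sin β) = 44.861635; p = √p² = 6.697883; φ = atan2(−cos α − cos β, d + sin α + sin β) − atan2(−2, p) = 0.383191 rad; t = (φ − α) mod 2π = 5.318034 rad, q = (φ − β) mod 2π = 3.008964 rad → L = 3.42·(5.318034 + 6.697883 + 3.008964) = 3.42·15.024881 = 51.385092 m
RSL: p² = d² − 2 + 2cos(α−β) − 2d(sin α + sin β) = 32.369608; p = √p² = 5.689429; φ = atan2(cos α + cos β, d − sin α − sin β) − atan2(2, p) = -0.445905 rad; t = (α − φ) mod 2π = 1.794247 rad, q = (β − φ) mod 2π = 4.103318 rad → L = 3.42·(1.794247 + 5.689429 + 4.103318) = 3.42·11.586994 = 39.627520 m
RLR: c = (6 − d² + 2cos(α−β) + 2d(sin α − sin β))/8 = -2.285130, |c| > 1 → infeasible
LRL: c = (6 − d² + 2cos(α−β) − 2d(sin α − sin β))/8 = -7.041788, |c| > 1 → infeasible
Shortest: RSR with L = 31.124115 m ≈ 31.1241 m
Convert RSR to answer units (arcs ×180/π): t = 1.133984·180/π = 64.9725°, p = ρ·p = 3.42·5.126504 = 17.5326 m, q = 2.840131·180/π = 162.7275°, L = 31.1241 m.

RSR: t = 64.9725°, p = 17.5326 m, q = 162.7275°, L = 31.1241 m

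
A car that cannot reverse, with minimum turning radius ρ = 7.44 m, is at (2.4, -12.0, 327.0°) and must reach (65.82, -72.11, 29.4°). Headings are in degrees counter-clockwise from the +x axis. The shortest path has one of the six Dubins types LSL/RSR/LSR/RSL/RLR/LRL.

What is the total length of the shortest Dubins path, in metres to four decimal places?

89.9231 m

Let ψ = atan2(Δy, Δx) = atan2(-60.11, 63.42) = -43.4651° be the start→goal bearing.
Normalize: d = |goal − start| / ρ = 87.380252/7.44 = 11.744658, α = (θ_start − ψ) mod 360° = 10.4651° = 0.182651 rad, β = (θ_goal − ψ) mod 360° = 72.8651° = 1.271736 rad.
Common terms: sin α = 0.181637, cos α = 0.983366, sin β = 0.955614, cos β = 0.294622, cos(α−β) = 0.463296, d² = 137.936982. Work in radians in the unit-radius frame; every candidate has L = ρ·(t + p + q).
LSL: p² = 2 + d² − 2cos(α−β) + 2d(sin α − sin β) = 120.830202; p = √p² = 10.992279; φ = atan2(cos β − cos α, d + sin α − sin β) = -0.062698 rad; t = (φ − α) mod 2π = 6.037836 rad, q = (β − φ) mod 2π = 1.334434 rad → L = 7.44·(6.037836 + 10.992279 + 1.334434) = 7.44·18.364550 = 136.632252 m
RSR: p² = 2 + d² − 2cos(α−β) + 2d(sin β − sin α) = 157.190577; p = √p² = 12.537567; φ = atan2(cos α − cos β, d − sin α + sin β) = 0.054962 rad; t = (α − φ) mod 2π = 0.127689 rad, q = (φ − β) mod 2π = 5.066411 rad → L = 7.44·(0.127689 + 12.537567 + 5.066411) = 7.44·17.731666 = 131.923599 m
LSR: p² = d² − 2 + 2cos(α−β) + 2d(sin α + sin β) = 163.576815; p = √p² = 12.789715; φ = atan2(−cos α − cos β, d + sin α + sin β) − atan2(−2, p) = 0.056235 rad; t = (φ − α) mod 2π = 6.156770 rad, q = (φ − β) mod 2π = 5.067684 rad → L = 7.44·(6.156770 + 12.789715 + 5.067684) = 7.44·24.014169 = 178.665416 m
RSL: p² = d² − 2 + 2cos(α−β) − 2d(sin α + sin β) = 110.150332; p = √p² = 10.495253; φ = atan2(cos α + cos β, d − sin α − sin β) − atan2(2, p) = -0.068402 rad; t = (α − φ) mod 2π = 0.251053 rad, q = (β − φ) mod 2π = 1.340138 rad → L = 7.44·(0.251053 + 10.495253 + 1.340138) = 7.44·12.086444 = 89.923141 m
RLR: c = (6 − d² + 2cos(α−β) + 2d(sin α − sin β))/8 = -18.648822, |c| > 1 → infeasible
LRL: c = (6 − d² + 2cos(α−β) − 2d(sin α − sin β))/8 = -14.103775, |c| > 1 → infeasible
Shortest: RSL with L = 89.923141 m ≈ 89.9231 m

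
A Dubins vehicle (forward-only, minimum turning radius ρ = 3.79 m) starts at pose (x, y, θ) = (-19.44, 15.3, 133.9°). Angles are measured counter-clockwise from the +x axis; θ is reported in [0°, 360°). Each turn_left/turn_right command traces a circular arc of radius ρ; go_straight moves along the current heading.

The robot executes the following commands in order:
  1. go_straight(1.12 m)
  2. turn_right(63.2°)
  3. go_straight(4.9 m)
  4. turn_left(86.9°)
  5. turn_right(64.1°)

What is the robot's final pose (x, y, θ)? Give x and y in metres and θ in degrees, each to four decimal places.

(-23.9146, 32.6416, 93.5000°)

set_pose: (x, y, θ) = (-19.4400, 15.3000, 133.9000°), ρ = 3.79
go_straight(1.12): x += 1.12·cos θ, y += 1.12·sin θ → (-20.2166, 16.1070, 133.9000°)
turn_right(63.2°): centre at ρ to the right, rotate −63.2° → (-21.0627, 19.9877, 70.7000°)
go_straight(4.9): x += 4.9·cos θ, y += 4.9·sin θ → (-19.4432, 24.6123, 70.7000°)
turn_left(86.9°): centre at ρ to the left, rotate +86.9° → (-21.5760, 29.3690, 157.6000°)
turn_right(64.1°): centre at ρ to the right, rotate −64.1° → (-23.9146, 32.6416, 93.5000°)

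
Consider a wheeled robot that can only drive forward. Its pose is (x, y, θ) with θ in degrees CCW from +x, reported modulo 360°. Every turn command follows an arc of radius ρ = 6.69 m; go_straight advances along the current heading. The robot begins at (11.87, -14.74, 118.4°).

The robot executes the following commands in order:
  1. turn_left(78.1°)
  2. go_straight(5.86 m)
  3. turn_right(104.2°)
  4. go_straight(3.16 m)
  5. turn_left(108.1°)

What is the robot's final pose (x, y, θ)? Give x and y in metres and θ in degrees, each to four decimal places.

(-19.2616, 2.1337, 200.4000°)

set_pose: (x, y, θ) = (11.8700, -14.7400, 118.4000°), ρ = 6.69
turn_left(78.1°): centre at ρ to the left, rotate +78.1° → (4.0851, -11.5074, 196.5000°)
go_straight(5.86): x += 5.86·cos θ, y += 5.86·sin θ → (-1.5336, -13.1718, 196.5000°)
turn_right(104.2°): centre at ρ to the right, rotate −104.2° → (-10.1183, -7.0257, 92.3000°)
go_straight(3.16): x += 3.16·cos θ, y += 3.16·sin θ → (-10.2451, -3.8683, 92.3000°)
turn_left(108.1°): centre at ρ to the left, rotate +108.1° → (-19.2616, 2.1337, 200.4000°)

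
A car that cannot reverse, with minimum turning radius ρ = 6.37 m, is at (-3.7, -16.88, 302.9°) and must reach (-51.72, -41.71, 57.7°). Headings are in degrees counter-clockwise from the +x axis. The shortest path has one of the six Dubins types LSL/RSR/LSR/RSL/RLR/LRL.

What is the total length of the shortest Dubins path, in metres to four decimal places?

72.0277 m

Let ψ = atan2(Δy, Δx) = atan2(-24.83, -48.02) = -152.6576° be the start→goal bearing.
Normalize: d = |goal − start| / ρ = 54.059683/6.37 = 8.486606, α = (θ_start − ψ) mod 360° = 95.5576° = 1.667795 rad, β = (θ_goal − ψ) mod 360° = 210.3576° = 3.671433 rad.
Common terms: sin α = 0.995299, cos α = -0.096846, sin β = -0.505395, cos β = -0.862888, cos(α−β) = -0.419452, d² = 72.022488. Work in radians in the unit-radius frame; every candidate has L = ρ·(t + p + q).
LSL: p² = 2 + d² − 2cos(α−β) + 2d(sin α − sin β) = 100.333000; p = √p² = 10.016636; φ = atan2(cos β − cos α, d + sin α − sin β) = -0.076552 rad; t = (φ − α) mod 2π = 4.538839 rad, q = (β − φ) mod 2π = 3.747984 rad → L = 6.37·(4.538839 + 10.016636 + 3.747984) = 6.37·18.303459 = 116.593037 m
RSR: p² = 2 + d² − 2cos(α−β) + 2d(sin β − sin α) = 49.389784; p = √p² = 7.027787; φ = atan2(cos α − cos β, d − sin α + sin β) = 0.109219 rad; t = (α − φ) mod 2π = 1.558576 rad, q = (φ − β) mod 2π = 2.720972 rad → L = 6.37·(1.558576 + 7.027787 + 2.720972) = 6.37·11.307334 = 72.027717 m
LSR: p² = d² − 2 + 2cos(α−β) + 2d(sin α + sin β) = 77.498831; p = √p² = 8.803342; φ = atan2(−cos α − cos β, d + sin α + sin β) − atan2(−2, p) = 0.329906 rad; t = (φ − α) mod 2π = 4.945297 rad, q = (φ − β) mod 2π = 2.941659 rad → L = 6.37·(4.945297 + 8.803342 + 2.941659) = 6.37·16.690298 = 106.317197 m
RSL: p² = d² − 2 + 2cos(α−β) − 2d(sin α + sin β) = 60.868337; p = √p² = 7.801816; φ = atan2(cos α + cos β, d − sin α − sin β) − atan2(2, p) = -0.370392 rad; t = (α − φ) mod 2π = 2.038186 rad, q = (β − φ) mod 2π = 4.041824 rad → L = 6.37·(2.038186 + 7.801816 + 4.041824) = 6.37·13.881827 = 88.427236 m
RLR: c = (6 − d² + 2cos(α−β) + 2d(sin α − sin β))/8 = -5.173723, |c| > 1 → infeasible
LRL: c = (6 − d² + 2cos(α−β) − 2d(sin α − sin β))/8 = -11.541625, |c| > 1 → infeasible
Shortest: RSR with L = 72.027717 m ≈ 72.0277 m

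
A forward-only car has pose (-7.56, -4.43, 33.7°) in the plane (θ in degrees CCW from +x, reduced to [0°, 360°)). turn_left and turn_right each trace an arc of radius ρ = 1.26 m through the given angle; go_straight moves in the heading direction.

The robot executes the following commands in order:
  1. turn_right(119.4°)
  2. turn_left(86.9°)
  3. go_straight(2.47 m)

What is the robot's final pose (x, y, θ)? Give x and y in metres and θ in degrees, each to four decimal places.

(-1.8521, -6.4973, 1.2000°)

set_pose: (x, y, θ) = (-7.5600, -4.4300, 33.7000°), ρ = 1.26
turn_right(119.4°): centre at ρ to the right, rotate −119.4° → (-5.6044, -5.3838, -85.7000° ≡ 274.3000°)
turn_left(86.9°): centre at ρ to the left, rotate +86.9° → (-4.3216, -6.5490, 361.2000° ≡ 1.2000°)
go_straight(2.47): x += 2.47·cos θ, y += 2.47·sin θ → (-1.8521, -6.4973, 1.2000°)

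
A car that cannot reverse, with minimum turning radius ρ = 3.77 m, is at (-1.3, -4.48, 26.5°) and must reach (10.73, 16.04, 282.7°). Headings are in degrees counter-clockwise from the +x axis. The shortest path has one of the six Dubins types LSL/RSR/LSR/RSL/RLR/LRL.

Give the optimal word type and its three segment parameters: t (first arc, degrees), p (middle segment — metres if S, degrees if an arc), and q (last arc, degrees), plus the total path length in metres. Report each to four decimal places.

Let ψ = atan2(Δy, Δx) = atan2(20.52, 12.03) = 59.6187° be the start→goal bearing.
Normalize: d = |goal − start| / ρ = 23.786368/3.77 = 6.309381, α = (θ_start − ψ) mod 360° = 326.8813° = 5.705155 rad, β = (θ_goal − ψ) mod 360° = 223.0813° = 3.893503 rad.
Common terms: sin α = -0.546376, cos α = 0.837540, sin β = -0.683035, cos β = -0.730386, cos(α−β) = -0.238533, d² = 39.808294. Work in radians in the unit-radius frame; every candidate has L = ρ·(t + p + q).
LSL: p² = 2 + d² − 2cos(α−β) + 2d(sin α − sin β) = 44.009834; p = √p² = 6.633991; φ = atan2(cos β − cos α, d + sin α − sin β) = -0.238605 rad; t = (φ − α) mod 2π = 0.339426 rad, q = (β − φ) mod 2π = 4.132108 rad → L = 3.77·(0.339426 + 6.633991 + 4.132108) = 3.77·11.105524 = 41.867827 m
RSR: p² = 2 + d² − 2cos(α−β) + 2d(sin β − sin α) = 40.560888; p = √p² = 6.368743; φ = atan2(cos α − cos β, d − sin α + sin β) = 0.248748 rad; t = (α − φ) mod 2π = 5.456406 rad, q = (φ − β) mod 2π = 2.638431 rad → L = 3.77·(5.456406 + 6.368743 + 2.638431) = 3.77·14.463580 = 54.527697 m
LSR: p² = d² − 2 + 2cos(α−β) + 2d(sin α + sin β) = 21.817583; p = √p² = 4.670930; φ = atan2(−cos α − cos β, d + sin α + sin β) − atan2(−2, p) = 0.383471 rad; t = (φ − α) mod 2π = 0.961502 rad, q = (φ − β) mod 2π = 2.773153 rad → L = 3.77·(0.961502 + 4.670930 + 2.773153) = 3.77·8.405585 = 31.689054 m
RSL: p² = d² − 2 + 2cos(α−β) − 2d(sin α + sin β) = 52.844871; p = √p² = 7.269448; φ = atan2(cos α + cos β, d − sin α − sin β) − atan2(2, p) = -0.254269 rad; t = (α − φ) mod 2π = 5.959423 rad, q = (β − φ) mod 2π = 4.147771 rad → L = 3.77·(5.959423 + 7.269448 + 4.147771) = 3.77·17.376642 = 65.509942 m
RLR: c = (6 − d² + 2cos(α−β) + 2d(sin α − sin β))/8 = -4.070111, |c| > 1 → infeasible
LRL: c = (6 − d² + 2cos(α−β) − 2d(sin α − sin β))/8 = -4.501229, |c| > 1 → infeasible
Shortest: LSR with L = 31.689054 m ≈ 31.6891 m
Convert LSR to answer units (arcs ×180/π): t = 0.961502·180/π = 55.0900°, p = ρ·p = 3.77·4.670930 = 17.6094 m, q = 2.773153·180/π = 158.8900°, L = 31.6891 m.

LSR: t = 55.0900°, p = 17.6094 m, q = 158.8900°, L = 31.6891 m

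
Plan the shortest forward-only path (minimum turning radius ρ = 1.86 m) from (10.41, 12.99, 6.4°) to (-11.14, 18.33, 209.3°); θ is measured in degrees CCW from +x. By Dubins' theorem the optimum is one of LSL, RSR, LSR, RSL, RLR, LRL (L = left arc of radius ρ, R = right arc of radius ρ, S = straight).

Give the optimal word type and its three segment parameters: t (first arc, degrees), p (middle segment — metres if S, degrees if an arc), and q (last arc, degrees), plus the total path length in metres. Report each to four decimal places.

Let ψ = atan2(Δy, Δx) = atan2(5.34, -21.55) = 166.0827° be the start→goal bearing.
Normalize: d = |goal − start| / ρ = 22.201759/1.86 = 11.936430, α = (θ_start − ψ) mod 360° = 200.3173° = 3.496197 rad, β = (θ_goal − ψ) mod 360° = 43.2173° = 0.754285 rad.
Common terms: sin α = -0.347219, cos α = -0.937784, sin β = 0.684767, cos β = 0.728762, cos(α−β) = -0.921185, d² = 142.478350. Work in radians in the unit-radius frame; every candidate has L = ρ·(t + p + q).
LSL: p² = 2 + d² − 2cos(α−β) + 2d(sin α − sin β) = 121.684250; p = √p² = 11.031058; φ = atan2(cos β − cos α, d + sin α − sin β) = 0.151658 rad; t = (φ − α) mod 2π = 2.938647 rad, q = (β − φ) mod 2π = 0.602626 rad → L = 1.86·(2.938647 + 11.031058 + 0.602626) = 1.86·14.572331 = 27.104537 m
RSR: p² = 2 + d² − 2cos(α−β) + 2d(sin β − sin α) = 170.957192; p = √p² = 13.075060; φ = atan2(cos α − cos β, d − sin α + sin β) = -0.127808 rad; t = (α − φ) mod 2π = 3.624004 rad, q = (φ − β) mod 2π = 5.401093 rad → L = 1.86·(3.624004 + 13.075060 + 5.401093) = 1.86·22.100157 = 41.106293 m
LSR: p² = d² − 2 + 2cos(α−β) + 2d(sin α + sin β) = 146.694222; p = √p² = 12.111739; φ = atan2(−cos α − cos β, d + sin α + sin β) − atan2(−2, p) = 0.180680 rad; t = (φ − α) mod 2π = 2.967669 rad, q = (φ − β) mod 2π = 5.709581 rad → L = 1.86·(2.967669 + 12.111739 + 5.709581) = 1.86·20.788989 = 38.667519 m
RSL: p² = d² − 2 + 2cos(α−β) − 2d(sin α + sin β) = 130.577737; p = √p² = 11.427062; φ = atan2(cos α + cos β, d − sin α − sin β) − atan2(2, p) = -0.191287 rad; t = (α − φ) mod 2π = 3.687484 rad, q = (β − φ) mod 2π = 0.945572 rad → L = 1.86·(3.687484 + 11.427062 + 0.945572) = 1.86·16.060117 = 29.871818 m
RLR: c = (6 − d² + 2cos(α−β) + 2d(sin α − sin β))/8 = -20.369649, |c| > 1 → infeasible
LRL: c = (6 − d² + 2cos(α−β) − 2d(sin α − sin β))/8 = -14.210531, |c| > 1 → infeasible
Shortest: LSL with L = 27.104537 m ≈ 27.1045 m
Convert LSL to answer units (arcs ×180/π): t = 2.938647·180/π = 168.3721°, p = ρ·p = 1.86·11.031058 = 20.5178 m, q = 0.602626·180/π = 34.5279°, L = 27.1045 m.

LSL: t = 168.3721°, p = 20.5178 m, q = 34.5279°, L = 27.1045 m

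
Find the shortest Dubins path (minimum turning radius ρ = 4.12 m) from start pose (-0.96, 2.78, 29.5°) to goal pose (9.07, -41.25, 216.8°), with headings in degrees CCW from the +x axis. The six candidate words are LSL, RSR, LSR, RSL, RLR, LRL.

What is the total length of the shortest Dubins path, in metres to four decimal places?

49.9734 m

Let ψ = atan2(Δy, Δx) = atan2(-44.03, 10.03) = -77.1671° be the start→goal bearing.
Normalize: d = |goal − start| / ρ = 45.157965/4.12 = 10.960671, α = (θ_start − ψ) mod 360° = 106.6671° = 1.861691 rad, β = (θ_goal − ψ) mod 360° = 293.9671° = 5.130693 rad.
Common terms: sin α = 0.957988, cos α = -0.286810, sin β = -0.913779, cos β = 0.406211, cos(α−β) = -0.991894, d² = 120.136311. Work in radians in the unit-radius frame; every candidate has L = ρ·(t + p + q).
LSL: p² = 2 + d² − 2cos(α−β) + 2d(sin α − sin β) = 165.151740; p = √p² = 12.851138; φ = atan2(cos β − cos α, d + sin α − sin β) = 0.053953 rad; t = (φ − α) mod 2π = 4.475447 rad, q = (β − φ) mod 2π = 5.076740 rad → L = 4.12·(4.475447 + 12.851138 + 5.076740) = 4.12·22.403325 = 92.301698 m
RSR: p² = 2 + d² − 2cos(α−β) + 2d(sin β − sin α) = 83.088460; p = √p² = 9.115287; φ = atan2(cos α − cos β, d − sin α + sin β) = -0.076102 rad; t = (α − φ) mod 2π = 1.937793 rad, q = (φ − β) mod 2π = 1.076390 rad → L = 4.12·(1.937793 + 9.115287 + 1.076390) = 4.12·12.129471 = 49.973420 m
LSR: p² = d² − 2 + 2cos(α−β) + 2d(sin α + sin β) = 117.121629; p = √p² = 10.822275; φ = atan2(−cos α − cos β, d + sin α + sin β) − atan2(−2, p) = 0.171893 rad; t = (φ − α) mod 2π = 4.593387 rad, q = (φ − β) mod 2π = 1.324385 rad → L = 4.12·(4.593387 + 10.822275 + 1.324385) = 4.12·16.740047 = 68.968993 m
RSL: p² = d² − 2 + 2cos(α−β) − 2d(sin α + sin β) = 115.183415; p = √p² = 10.732354; φ = atan2(cos α + cos β, d − sin α − sin β) − atan2(2, p) = -0.173302 rad; t = (α − φ) mod 2π = 2.034993 rad, q = (β − φ) mod 2π = 5.303995 rad → L = 4.12·(2.034993 + 10.732354 + 5.303995) = 4.12·18.071341 = 74.453927 m
RLR: c = (6 − d² + 2cos(α−β) + 2d(sin α − sin β))/8 = -9.386057, |c| > 1 → infeasible
LRL: c = (6 − d² + 2cos(α−β) − 2d(sin α − sin β))/8 = -19.643968, |c| > 1 → infeasible
Shortest: RSR with L = 49.973420 m ≈ 49.9734 m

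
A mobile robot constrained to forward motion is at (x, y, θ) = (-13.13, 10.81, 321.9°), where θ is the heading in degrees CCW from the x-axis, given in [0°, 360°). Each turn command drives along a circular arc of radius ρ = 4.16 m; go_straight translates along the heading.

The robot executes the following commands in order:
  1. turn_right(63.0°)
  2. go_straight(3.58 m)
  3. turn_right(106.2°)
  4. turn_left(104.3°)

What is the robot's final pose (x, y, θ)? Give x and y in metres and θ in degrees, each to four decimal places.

(-24.2554, -2.4342, 257.0000°)

set_pose: (x, y, θ) = (-13.1300, 10.8100, 321.9000°), ρ = 4.16
turn_right(63.0°): centre at ρ to the right, rotate −63.0° → (-11.6147, 6.7355, 258.9000°)
go_straight(3.58): x += 3.58·cos θ, y += 3.58·sin θ → (-12.3039, 3.2224, 258.9000°)
turn_right(106.2°): centre at ρ to the right, rotate −106.2° → (-18.2941, 0.3267, 152.7000°)
turn_left(104.3°): centre at ρ to the left, rotate +104.3° → (-24.2554, -2.4342, 257.0000°)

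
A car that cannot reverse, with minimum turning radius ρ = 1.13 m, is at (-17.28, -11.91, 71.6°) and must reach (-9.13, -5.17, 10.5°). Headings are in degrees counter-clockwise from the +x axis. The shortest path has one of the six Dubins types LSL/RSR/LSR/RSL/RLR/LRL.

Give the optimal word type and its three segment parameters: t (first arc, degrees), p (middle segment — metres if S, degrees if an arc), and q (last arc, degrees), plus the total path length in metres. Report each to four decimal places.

Let ψ = atan2(Δy, Δx) = atan2(6.74, 8.15) = 39.5905° be the start→goal bearing.
Normalize: d = |goal − start| / ρ = 10.575921/1.13 = 9.359222, α = (θ_start − ψ) mod 360° = 32.0095° = 0.558670 rad, β = (θ_goal − ψ) mod 360° = 330.9095° = 5.775460 rad.
Common terms: sin α = 0.530059, cos α = 0.847961, sin β = -0.486191, cos β = 0.873853, cos(α−β) = 0.483282, d² = 87.595035. Work in radians in the unit-radius frame; every candidate has L = ρ·(t + p + q).
LSL: p² = 2 + d² − 2cos(α−β) + 2d(sin α − sin β) = 107.651096; p = √p² = 10.375505; φ = atan2(cos β − cos α, d + sin α − sin β) = 0.002495 rad; t = (φ − α) mod 2π = 5.727010 rad, q = (β − φ) mod 2π = 5.772964 rad → L = 1.13·(5.727010 + 10.375505 + 5.772964) = 1.13·21.875479 = 24.719291 m
RSR: p² = 2 + d² − 2cos(α−β) + 2d(sin β − sin α) = 69.605844; p = √p² = 8.343012; φ = atan2(cos α − cos β, d − sin α + sin β) = -0.003103 rad; t = (α − φ) mod 2π = 0.561774 rad, q = (φ − β) mod 2π = 0.504622 rad → L = 1.13·(0.561774 + 8.343012 + 0.504622) = 1.13·9.409408 = 10.632631 m
LSR: p² = d² − 2 + 2cos(α−β) + 2d(sin α + sin β) = 87.382744; p = √p² = 9.347874; φ = atan2(−cos α − cos β, d + sin α + sin β) − atan2(−2, p) = 0.029670 rad; t = (φ − α) mod 2π = 5.754184 rad, q = (φ − β) mod 2π = 0.537395 rad → L = 1.13·(5.754184 + 9.347874 + 0.537395) = 1.13·15.639453 = 17.672582 m
RSL: p² = d² − 2 + 2cos(α−β) − 2d(sin α + sin β) = 85.740455; p = √p² = 9.259614; φ = atan2(cos α + cos β, d − sin α − sin β) − atan2(2, p) = -0.029951 rad; t = (α − φ) mod 2π = 0.588621 rad, q = (β − φ) mod 2π = 5.805410 rad → L = 1.13·(0.588621 + 9.259614 + 5.805410) = 1.13·15.653646 = 17.688620 m
RLR: c = (6 − d² + 2cos(α−β) + 2d(sin α − sin β))/8 = -7.700731, |c| > 1 → infeasible
LRL: c = (6 − d² + 2cos(α−β) − 2d(sin α − sin β))/8 = -12.456387, |c| > 1 → infeasible
Shortest: RSR with L = 10.632631 m ≈ 10.6326 m
Convert RSR to answer units (arcs ×180/π): t = 0.561774·180/π = 32.1873°, p = ρ·p = 1.13·8.343012 = 9.4276 m, q = 0.504622·180/π = 28.9127°, L = 10.6326 m.

RSR: t = 32.1873°, p = 9.4276 m, q = 28.9127°, L = 10.6326 m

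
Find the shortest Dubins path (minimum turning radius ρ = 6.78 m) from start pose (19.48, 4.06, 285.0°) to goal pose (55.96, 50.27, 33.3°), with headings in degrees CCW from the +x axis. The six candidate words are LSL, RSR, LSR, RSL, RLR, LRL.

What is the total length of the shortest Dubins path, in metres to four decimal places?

Let ψ = atan2(Δy, Δx) = atan2(46.21, 36.48) = 51.7110° be the start→goal bearing.
Normalize: d = |goal − start| / ρ = 58.874056/6.78 = 8.683489, α = (θ_start − ψ) mod 360° = 233.2890° = 4.071660 rad, β = (θ_goal − ψ) mod 360° = 341.5890° = 5.961852 rad.
Common terms: sin α = -0.801660, cos α = -0.597780, sin β = -0.315832, cos β = 0.948815, cos(α−β) = -0.313992, d² = 75.402983. Work in radians in the unit-radius frame; every candidate has L = ρ·(t + p + q).
LSL: p² = 2 + d² − 2cos(α−β) + 2d(sin α − sin β) = 69.593595; p = √p² = 8.342278; φ = atan2(cos β − cos α, d + sin α − sin β) = 0.186471 rad; t = (φ − α) mod 2π = 2.397996 rad, q = (β − φ) mod 2π = 5.775381 rad → L = 6.78·(2.397996 + 8.342278 + 5.775381) = 6.78·16.515654 = 111.976137 m
RSR: p² = 2 + d² − 2cos(α−β) + 2d(sin β − sin α) = 86.468342; p = √p² = 9.298836; φ = atan2(cos α − cos β, d − sin α + sin β) = -0.167098 rad; t = (α − φ) mod 2π = 4.238758 rad, q = (φ − β) mod 2π = 0.154235 rad → L = 6.78·(4.238758 + 9.298836 + 0.154235) = 6.78·13.691829 = 92.830602 m
LSR: p² = d² − 2 + 2cos(α−β) + 2d(sin α + sin β) = 53.367533; p = √p² = 7.305309; φ = atan2(−cos α − cos β, d + sin α + sin β) − atan2(−2, p) = 0.220862 rad; t = (φ − α) mod 2π = 2.432387 rad, q = (φ − β) mod 2π = 0.542196 rad → L = 6.78·(2.432387 + 7.305309 + 0.542196) = 6.78·10.279892 = 69.697665 m
RSL: p² = d² − 2 + 2cos(α−β) − 2d(sin α + sin β) = 92.182464; p = √p² = 9.601170; φ = atan2(cos α + cos β, d − sin α − sin β) − atan2(2, p) = -0.169570 rad; t = (α − φ) mod 2π = 4.241230 rad, q = (β − φ) mod 2π = 6.131422 rad → L = 6.78·(4.241230 + 9.601170 + 6.131422) = 6.78·19.973822 = 135.422515 m
RLR: c = (6 − d² + 2cos(α−β) + 2d(sin α − sin β))/8 = -9.808543, |c| > 1 → infeasible
LRL: c = (6 − d² + 2cos(α−β) − 2d(sin α − sin β))/8 = -7.699199, |c| > 1 → infeasible
Shortest: LSR with L = 69.697665 m ≈ 69.6977 m

69.6977 m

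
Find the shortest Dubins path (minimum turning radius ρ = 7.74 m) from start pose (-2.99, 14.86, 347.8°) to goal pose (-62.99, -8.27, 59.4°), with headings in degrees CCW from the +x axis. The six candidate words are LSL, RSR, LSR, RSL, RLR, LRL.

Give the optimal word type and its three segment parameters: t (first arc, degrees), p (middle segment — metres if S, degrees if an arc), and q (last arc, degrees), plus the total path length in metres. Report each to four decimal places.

RSR: t = 147.1309°, p = 55.2590 m, q = 141.2691°, L = 94.2185 m

Let ψ = atan2(Δy, Δx) = atan2(-23.13, -60.00) = -158.9183° be the start→goal bearing.
Normalize: d = |goal − start| / ρ = 64.303942/7.74 = 8.308003, α = (θ_start − ψ) mod 360° = 146.7183° = 2.560718 rad, β = (θ_goal − ψ) mod 360° = 218.3183° = 3.810374 rad.
Common terms: sin α = 0.548755, cos α = -0.835983, sin β = -0.620030, cos β = -0.784578, cos(α−β) = 0.315649, d² = 69.022910. Work in radians in the unit-radius frame; every candidate has L = ρ·(t + p + q).
LSL: p² = 2 + d² − 2cos(α−β) + 2d(sin α − sin β) = 89.812158; p = √p² = 9.476928; φ = atan2(cos β − cos α, d + sin α − sin β) = 0.005424 rad; t = (φ − α) mod 2π = 3.727891 rad, q = (β − φ) mod 2π = 3.804950 rad → L = 7.74·(3.727891 + 9.476928 + 3.804950) = 7.74·17.009769 = 131.655610 m
RSR: p² = 2 + d² − 2cos(α−β) + 2d(sin β − sin α) = 50.971067; p = √p² = 7.139402; φ = atan2(cos α − cos β, d − sin α + sin β) = -0.007200 rad; t = (α − φ) mod 2π = 2.567919 rad, q = (φ − β) mod 2π = 2.465611 rad → L = 7.74·(2.567919 + 7.139402 + 2.465611) = 7.74·12.172932 = 94.218493 m
LSR: p² = d² − 2 + 2cos(α−β) + 2d(sin α + sin β) = 66.469899; p = √p² = 8.152907; φ = atan2(−cos α − cos β, d + sin α + sin β) − atan2(−2, p) = 0.434828 rad; t = (φ − α) mod 2π = 4.157295 rad, q = (φ − β) mod 2π = 2.907639 rad → L = 7.74·(4.157295 + 8.152907 + 2.907639) = 7.74·15.217841 = 117.786091 m
RSL: p² = d² − 2 + 2cos(α−β) − 2d(sin α + sin β) = 68.838517; p = √p² = 8.296898; φ = atan2(cos α + cos β, d − sin α − sin β) − atan2(2, p) = -0.427584 rad; t = (α − φ) mod 2π = 2.988302 rad, q = (β − φ) mod 2π = 4.237958 rad → L = 7.74·(2.988302 + 8.296898 + 4.237958) = 7.74·15.523158 = 120.149241 m
RLR: c = (6 − d² + 2cos(α−β) + 2d(sin α − sin β))/8 = -5.371383, |c| > 1 → infeasible
LRL: c = (6 − d² + 2cos(α−β) − 2d(sin α − sin β))/8 = -10.226520, |c| > 1 → infeasible
Shortest: RSR with L = 94.218493 m ≈ 94.2185 m
Convert RSR to answer units (arcs ×180/π): t = 2.567919·180/π = 147.1309°, p = ρ·p = 7.74·7.139402 = 55.2590 m, q = 2.465611·180/π = 141.2691°, L = 94.2185 m.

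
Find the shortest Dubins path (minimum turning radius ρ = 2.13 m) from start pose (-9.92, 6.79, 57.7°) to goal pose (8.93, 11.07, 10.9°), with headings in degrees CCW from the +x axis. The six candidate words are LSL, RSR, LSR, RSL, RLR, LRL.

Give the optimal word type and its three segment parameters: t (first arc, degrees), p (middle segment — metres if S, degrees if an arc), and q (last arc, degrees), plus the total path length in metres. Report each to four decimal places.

Let ψ = atan2(Δy, Δx) = atan2(4.28, 18.85) = 12.7924° be the start→goal bearing.
Normalize: d = |goal − start| / ρ = 19.329793/2.13 = 9.075020, α = (θ_start − ψ) mod 360° = 44.9076° = 0.783785 rad, β = (θ_goal − ψ) mod 360° = 358.1076° = 6.250156 rad.
Common terms: sin α = 0.705965, cos α = 0.708247, sin β = -0.033023, cos β = 0.999455, cos(α−β) = 0.684547, d² = 82.355992. Work in radians in the unit-radius frame; every candidate has L = ρ·(t + p + q).
LSL: p² = 2 + d² − 2cos(α−β) + 2d(sin α − sin β) = 96.399566; p = √p² = 9.818328; φ = atan2(cos β − cos α, d + sin α − sin β) = 0.029664 rad; t = (φ − α) mod 2π = 5.529065 rad, q = (β − φ) mod 2π = 6.220492 rad → L = 2.13·(5.529065 + 9.818328 + 6.220492) = 2.13·21.567885 = 45.939594 m
RSR: p² = 2 + d² − 2cos(α−β) + 2d(sin β − sin α) = 69.574230; p = √p² = 8.341117; φ = atan2(cos α − cos β, d − sin α + sin β) = -0.034919 rad; t = (α − φ) mod 2π = 0.818704 rad, q = (φ − β) mod 2π = 6.281295 rad → L = 2.13·(0.818704 + 8.341117 + 6.281295) = 2.13·15.441116 = 32.889578 m
LSR: p² = d² − 2 + 2cos(α−β) + 2d(sin α + sin β) = 93.939005; p = √p² = 9.692214; φ = atan2(−cos α − cos β, d + sin α + sin β) − atan2(−2, p) = 0.030069 rad; t = (φ − α) mod 2π = 5.529470 rad, q = (φ − β) mod 2π = 0.063099 rad → L = 2.13·(5.529470 + 9.692214 + 0.063099) = 2.13·15.284782 = 32.556586 m
RSL: p² = d² − 2 + 2cos(α−β) − 2d(sin α + sin β) = 69.511168; p = √p² = 8.337336; φ = atan2(cos α + cos β, d − sin α − sin β) − atan2(2, p) = -0.034920 rad; t = (α − φ) mod 2π = 0.818705 rad, q = (β − φ) mod 2π = 0.001891 rad → L = 2.13·(0.818705 + 8.337336 + 0.001891) = 2.13·9.157931 = 19.506393 m
RLR: c = (6 − d² + 2cos(α−β) + 2d(sin α − sin β))/8 = -7.696779, |c| > 1 → infeasible
LRL: c = (6 − d² + 2cos(α−β) − 2d(sin α − sin β))/8 = -11.049946, |c| > 1 → infeasible
Shortest: RSL with L = 19.506393 m ≈ 19.5064 m
Convert RSL to answer units (arcs ×180/π): t = 0.818705·180/π = 46.9083°, p = ρ·p = 2.13·8.337336 = 17.7585 m, q = 0.001891·180/π = 0.1083°, L = 19.5064 m.

RSL: t = 46.9083°, p = 17.7585 m, q = 0.1083°, L = 19.5064 m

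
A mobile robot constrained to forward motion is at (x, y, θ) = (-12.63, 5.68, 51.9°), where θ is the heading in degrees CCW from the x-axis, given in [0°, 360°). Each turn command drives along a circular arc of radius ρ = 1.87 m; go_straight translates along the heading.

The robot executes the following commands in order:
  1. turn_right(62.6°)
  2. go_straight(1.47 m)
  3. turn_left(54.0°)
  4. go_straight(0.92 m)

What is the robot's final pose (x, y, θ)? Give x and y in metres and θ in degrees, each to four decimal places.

(-7.0676, 7.1982, 43.3000°)

set_pose: (x, y, θ) = (-12.6300, 5.6800, 51.9000°), ρ = 1.87
turn_right(62.6°): centre at ρ to the right, rotate −62.6° → (-10.8112, 6.3636, -10.7000° ≡ 349.3000°)
go_straight(1.47): x += 1.47·cos θ, y += 1.47·sin θ → (-9.3668, 6.0907, 349.3000°)
turn_left(54.0°): centre at ρ to the left, rotate +54.0° → (-7.7371, 6.5672, 403.3000° ≡ 43.3000°)
go_straight(0.92): x += 0.92·cos θ, y += 0.92·sin θ → (-7.0676, 7.1982, 43.3000°)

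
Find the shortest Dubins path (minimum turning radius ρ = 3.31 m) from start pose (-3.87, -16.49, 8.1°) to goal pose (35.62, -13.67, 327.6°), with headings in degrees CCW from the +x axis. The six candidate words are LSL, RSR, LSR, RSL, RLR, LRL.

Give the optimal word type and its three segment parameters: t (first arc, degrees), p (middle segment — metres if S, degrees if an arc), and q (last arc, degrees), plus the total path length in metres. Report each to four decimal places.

Let ψ = atan2(Δy, Δx) = atan2(2.82, 39.49) = 4.0846° be the start→goal bearing.
Normalize: d = |goal − start| / ρ = 39.590561/3.31 = 11.960894, α = (θ_start − ψ) mod 360° = 4.0154° = 0.070082 rad, β = (θ_goal − ψ) mod 360° = 323.5154° = 5.646409 rad.
Common terms: sin α = 0.070025, cos α = 0.997545, sin β = -0.594607, cos β = 0.804017, cos(α−β) = 0.760406, d² = 143.062997. Work in radians in the unit-radius frame; every candidate has L = ρ·(t + p + q).
LSL: p² = 2 + d² − 2cos(α−β) + 2d(sin α − sin β) = 159.441356; p = √p² = 12.627009; φ = atan2(cos β − cos α, d + sin α − sin β) = -0.015327 rad; t = (φ − α) mod 2π = 6.197776 rad, q = (β − φ) mod 2π = 5.661736 rad → L = 3.31·(6.197776 + 12.627009 + 5.661736) = 3.31·24.486521 = 81.050385 m
RSR: p² = 2 + d² − 2cos(α−β) + 2d(sin β − sin α) = 127.643014; p = √p² = 11.297921; φ = atan2(cos α − cos β, d − sin α + sin β) = 0.017130 rad; t = (α − φ) mod 2π = 0.052952 rad, q = (φ − β) mod 2π = 0.653907 rad → L = 3.31·(0.052952 + 11.297921 + 0.653907) = 3.31·12.004779 = 39.735819 m
LSR: p² = d² − 2 + 2cos(α−β) + 2d(sin α + sin β) = 130.034877; p = √p² = 11.403284; φ = atan2(−cos α − cos β, d + sin α + sin β) − atan2(−2, p) = 0.017376 rad; t = (φ − α) mod 2π = 6.230479 rad, q = (φ − β) mod 2π = 0.654152 rad → L = 3.31·(6.230479 + 11.403284 + 0.654152) = 3.31·18.287915 = 60.533000 m
RSL: p² = d² − 2 + 2cos(α−β) − 2d(sin α + sin β) = 155.132740; p = √p² = 12.455229; φ = atan2(cos α + cos β, d − sin α − sin β) − atan2(2, p) = -0.015912 rad; t = (α − φ) mod 2π = 0.085995 rad, q = (β − φ) mod 2π = 5.662322 rad → L = 3.31·(0.085995 + 12.455229 + 5.662322) = 3.31·18.203546 = 60.253736 m
RLR: c = (6 − d² + 2cos(α−β) + 2d(sin α − sin β))/8 = -14.955377, |c| > 1 → infeasible
LRL: c = (6 − d² + 2cos(α−β) − 2d(sin α − sin β))/8 = -18.930169, |c| > 1 → infeasible
Shortest: RSR with L = 39.735819 m ≈ 39.7358 m
Convert RSR to answer units (arcs ×180/π): t = 0.052952·180/π = 3.0339°, p = ρ·p = 3.31·11.297921 = 37.3961 m, q = 0.653907·180/π = 37.4661°, L = 39.7358 m.

RSR: t = 3.0339°, p = 37.3961 m, q = 37.4661°, L = 39.7358 m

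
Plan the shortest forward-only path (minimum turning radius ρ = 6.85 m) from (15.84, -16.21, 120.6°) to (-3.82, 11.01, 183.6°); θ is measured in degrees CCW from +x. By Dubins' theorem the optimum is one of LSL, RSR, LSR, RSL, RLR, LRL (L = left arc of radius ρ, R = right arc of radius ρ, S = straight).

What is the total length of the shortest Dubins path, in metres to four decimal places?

34.8741 m

Let ψ = atan2(Δy, Δx) = atan2(27.22, -19.66) = 125.8392° be the start→goal bearing.
Normalize: d = |goal − start| / ρ = 33.577433/6.85 = 4.901815, α = (θ_start − ψ) mod 360° = 354.7608° = 6.191744 rad, β = (θ_goal − ψ) mod 360° = 57.7608° = 1.008116 rad.
Common terms: sin α = -0.091314, cos α = 0.995822, sin β = 0.845828, cos β = 0.533455, cos(α−β) = 0.453990, d² = 24.027791. Work in radians in the unit-radius frame; every candidate has L = ρ·(t + p + q).
LSL: p² = 2 + d² − 2cos(α−β) + 2d(sin α − sin β) = 15.932414; p = √p² = 3.991543; φ = atan2(cos β − cos α, d + sin α − sin β) = -0.116097 rad; t = (φ − α) mod 2π = 6.258529 rad, q = (β − φ) mod 2π = 1.124214 rad → L = 6.85·(6.258529 + 3.991543 + 1.124214) = 6.85·11.374286 = 77.913856 m
RSR: p² = 2 + d² − 2cos(α−β) + 2d(sin β − sin α) = 34.307205; p = √p² = 5.857235; φ = atan2(cos α − cos β, d − sin α + sin β) = 0.079022 rad; t = (α − φ) mod 2π = 6.112722 rad, q = (φ − β) mod 2π = 5.354091 rad → L = 6.85·(6.112722 + 5.857235 + 5.354091) = 6.85·17.324048 = 118.669732 m
LSR: p² = d² − 2 + 2cos(α−β) + 2d(sin α + sin β) = 30.332755; p = √p² = 5.507518; φ = atan2(−cos α − cos β, d + sin α + sin β) − atan2(−2, p) = 0.084280 rad; t = (φ − α) mod 2π = 0.175721 rad, q = (φ − β) mod 2π = 5.359349 rad → L = 6.85·(0.175721 + 5.507518 + 5.359349) = 6.85·11.042588 = 75.641728 m
RSL: p² = d² − 2 + 2cos(α−β) − 2d(sin α + sin β) = 15.538788; p = √p² = 3.941927; φ = atan2(cos α + cos β, d − sin α − sin β) − atan2(2, p) = -0.116252 rad; t = (α − φ) mod 2π = 0.024810 rad, q = (β − φ) mod 2π = 1.124368 rad → L = 6.85·(0.024810 + 3.941927 + 1.124368) = 6.85·5.091105 = 34.874071 m
RLR: c = (6 − d² + 2cos(α−β) + 2d(sin α − sin β))/8 = -3.288401, |c| > 1 → infeasible
LRL: c = (6 − d² + 2cos(α−β) − 2d(sin α − sin β))/8 = -0.991552; p = 2π − arccos c = 3.271671 rad; φ = atan2(cos β − cos α, d + sin α − sin β) = -0.116097 rad; t = (φ − α + p/2) mod 2π = 1.611179 rad, q = (β − α − t + p) mod 2π = 2.760049 rad → L = 6.85·(1.611179 + 3.271671 + 2.760049) = 6.85·7.642899 = 52.353861 m
Shortest: RSL with L = 34.874071 m ≈ 34.8741 m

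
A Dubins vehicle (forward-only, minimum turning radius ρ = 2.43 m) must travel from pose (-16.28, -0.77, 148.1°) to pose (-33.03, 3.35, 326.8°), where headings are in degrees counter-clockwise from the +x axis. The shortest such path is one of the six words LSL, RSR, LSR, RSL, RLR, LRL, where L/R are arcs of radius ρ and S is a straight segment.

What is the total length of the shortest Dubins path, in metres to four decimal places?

23.9287 m

Let ψ = atan2(Δy, Δx) = atan2(4.12, -16.75) = 166.1813° be the start→goal bearing.
Normalize: d = |goal − start| / ρ = 17.249258/2.43 = 7.098460, α = (θ_start − ψ) mod 360° = 341.9187° = 5.967608 rad, β = (θ_goal − ψ) mod 360° = 160.6187° = 2.803326 rad.
Common terms: sin α = -0.310366, cos α = 0.950617, sin β = 0.331853, cos β = -0.943331, cos(α−β) = -0.999743, d² = 50.388135. Work in radians in the unit-radius frame; every candidate has L = ρ·(t + p + q).
LSL: p² = 2 + d² − 2cos(α−β) + 2d(sin α − sin β) = 45.270095; p = √p² = 6.728305; φ = atan2(cos β − cos α, d + sin α − sin β) = -0.285346 rad; t = (φ − α) mod 2π = 0.030232 rad, q = (β − φ) mod 2π = 3.088672 rad → L = 2.43·(0.030232 + 6.728305 + 3.088672) = 2.43·9.847209 = 23.928718 m
RSR: p² = 2 + d² − 2cos(α−β) + 2d(sin β − sin α) = 63.505146; p = √p² = 7.969012; φ = atan2(cos α − cos β, d − sin α + sin β) = 0.239960 rad; t = (α − φ) mod 2π = 5.727647 rad, q = (φ − β) mod 2π = 3.719820 rad → L = 2.43·(5.727647 + 7.969012 + 3.719820) = 2.43·17.416479 = 42.322044 m
LSR: p² = d² − 2 + 2cos(α−β) + 2d(sin α + sin β) = 46.693700; p = √p² = 6.833279; φ = atan2(−cos α − cos β, d + sin α + sin β) − atan2(−2, p) = 0.283709 rad; t = (φ − α) mod 2π = 0.599287 rad, q = (φ − β) mod 2π = 3.763569 rad → L = 2.43·(0.599287 + 6.833279 + 3.763569) = 2.43·11.196135 = 27.206608 m
RSL: p² = d² − 2 + 2cos(α−β) − 2d(sin α + sin β) = 46.083600; p = √p² = 6.788490; φ = atan2(cos α + cos β, d − sin α − sin β) − atan2(2, p) = -0.285481 rad; t = (α − φ) mod 2π = 6.253088 rad, q = (β − φ) mod 2π = 3.088806 rad → L = 2.43·(6.253088 + 6.788490 + 3.088806) = 2.43·16.130385 = 39.196836 m
RLR: c = (6 − d² + 2cos(α−β) + 2d(sin α − sin β))/8 = -6.938143, |c| > 1 → infeasible
LRL: c = (6 − d² + 2cos(α−β) − 2d(sin α − sin β))/8 = -4.658762, |c| > 1 → infeasible
Shortest: LSL with L = 23.928718 m ≈ 23.9287 m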